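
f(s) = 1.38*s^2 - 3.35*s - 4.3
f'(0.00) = -3.35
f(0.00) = -4.30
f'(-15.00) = -44.75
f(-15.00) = 356.45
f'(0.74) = -1.31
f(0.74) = -6.02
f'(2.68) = 4.05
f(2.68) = -3.37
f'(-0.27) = -4.10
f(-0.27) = -3.29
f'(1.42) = 0.57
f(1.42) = -6.27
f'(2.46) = 3.44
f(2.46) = -4.19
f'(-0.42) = -4.51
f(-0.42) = -2.65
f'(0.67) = -1.50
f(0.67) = -5.93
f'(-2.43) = -10.06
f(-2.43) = 11.99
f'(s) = 2.76*s - 3.35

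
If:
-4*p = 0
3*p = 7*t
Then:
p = 0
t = 0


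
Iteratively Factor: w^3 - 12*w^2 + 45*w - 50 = (w - 2)*(w^2 - 10*w + 25) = (w - 5)*(w - 2)*(w - 5)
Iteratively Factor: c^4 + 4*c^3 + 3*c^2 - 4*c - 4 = (c - 1)*(c^3 + 5*c^2 + 8*c + 4) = (c - 1)*(c + 1)*(c^2 + 4*c + 4) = (c - 1)*(c + 1)*(c + 2)*(c + 2)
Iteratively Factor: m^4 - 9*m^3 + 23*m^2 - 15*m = (m - 1)*(m^3 - 8*m^2 + 15*m) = (m - 5)*(m - 1)*(m^2 - 3*m) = (m - 5)*(m - 3)*(m - 1)*(m)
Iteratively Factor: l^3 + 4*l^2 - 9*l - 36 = (l + 3)*(l^2 + l - 12) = (l + 3)*(l + 4)*(l - 3)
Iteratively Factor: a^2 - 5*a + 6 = (a - 3)*(a - 2)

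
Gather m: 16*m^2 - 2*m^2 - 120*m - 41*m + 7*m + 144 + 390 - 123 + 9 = 14*m^2 - 154*m + 420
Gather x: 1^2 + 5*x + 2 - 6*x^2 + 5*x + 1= -6*x^2 + 10*x + 4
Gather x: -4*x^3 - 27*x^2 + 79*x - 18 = -4*x^3 - 27*x^2 + 79*x - 18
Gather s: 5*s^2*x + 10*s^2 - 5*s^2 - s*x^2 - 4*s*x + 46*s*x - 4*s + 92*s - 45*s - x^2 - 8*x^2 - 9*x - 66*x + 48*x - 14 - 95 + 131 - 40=s^2*(5*x + 5) + s*(-x^2 + 42*x + 43) - 9*x^2 - 27*x - 18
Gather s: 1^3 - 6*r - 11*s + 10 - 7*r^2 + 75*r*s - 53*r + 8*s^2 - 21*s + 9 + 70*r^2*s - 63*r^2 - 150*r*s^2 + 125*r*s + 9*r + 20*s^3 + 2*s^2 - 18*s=-70*r^2 - 50*r + 20*s^3 + s^2*(10 - 150*r) + s*(70*r^2 + 200*r - 50) + 20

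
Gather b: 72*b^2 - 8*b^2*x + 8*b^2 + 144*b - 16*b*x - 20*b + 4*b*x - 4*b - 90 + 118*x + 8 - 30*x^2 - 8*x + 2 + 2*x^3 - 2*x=b^2*(80 - 8*x) + b*(120 - 12*x) + 2*x^3 - 30*x^2 + 108*x - 80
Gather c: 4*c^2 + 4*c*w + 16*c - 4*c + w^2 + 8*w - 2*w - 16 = 4*c^2 + c*(4*w + 12) + w^2 + 6*w - 16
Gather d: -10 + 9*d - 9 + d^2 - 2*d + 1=d^2 + 7*d - 18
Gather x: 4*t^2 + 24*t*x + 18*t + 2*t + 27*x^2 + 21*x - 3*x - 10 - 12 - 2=4*t^2 + 20*t + 27*x^2 + x*(24*t + 18) - 24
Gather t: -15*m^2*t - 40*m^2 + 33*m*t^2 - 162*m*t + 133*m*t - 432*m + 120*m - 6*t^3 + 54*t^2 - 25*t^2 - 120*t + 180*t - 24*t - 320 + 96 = -40*m^2 - 312*m - 6*t^3 + t^2*(33*m + 29) + t*(-15*m^2 - 29*m + 36) - 224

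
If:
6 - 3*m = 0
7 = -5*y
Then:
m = 2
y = -7/5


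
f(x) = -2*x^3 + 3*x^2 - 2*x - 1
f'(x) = -6*x^2 + 6*x - 2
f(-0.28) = -0.16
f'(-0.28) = -4.15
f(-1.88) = 26.65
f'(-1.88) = -34.49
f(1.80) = -6.54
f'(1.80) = -10.64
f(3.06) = -36.33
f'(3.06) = -39.82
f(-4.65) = 274.26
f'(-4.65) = -159.64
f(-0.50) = 1.00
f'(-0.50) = -6.50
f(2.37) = -15.51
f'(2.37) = -21.48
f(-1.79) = 23.66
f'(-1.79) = -31.96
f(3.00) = -34.00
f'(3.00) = -38.00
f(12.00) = -3049.00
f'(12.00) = -794.00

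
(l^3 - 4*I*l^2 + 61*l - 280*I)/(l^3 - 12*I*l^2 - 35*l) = (l + 8*I)/l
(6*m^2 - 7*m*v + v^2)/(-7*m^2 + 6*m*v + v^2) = (-6*m + v)/(7*m + v)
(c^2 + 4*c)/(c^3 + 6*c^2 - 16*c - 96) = c/(c^2 + 2*c - 24)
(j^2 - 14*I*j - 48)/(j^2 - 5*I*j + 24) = (j - 6*I)/(j + 3*I)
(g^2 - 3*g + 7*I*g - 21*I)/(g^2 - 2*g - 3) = (g + 7*I)/(g + 1)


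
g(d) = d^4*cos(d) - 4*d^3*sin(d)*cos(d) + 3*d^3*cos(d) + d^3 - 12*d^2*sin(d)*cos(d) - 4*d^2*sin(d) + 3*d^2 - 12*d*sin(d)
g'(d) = -d^4*sin(d) + 4*d^3*sin(d)^2 - 3*d^3*sin(d) - 4*d^3*cos(d)^2 + 4*d^3*cos(d) + 12*d^2*sin(d)^2 - 12*d^2*sin(d)*cos(d) - 12*d^2*cos(d)^2 + 5*d^2*cos(d) + 3*d^2 - 24*d*sin(d)*cos(d) - 8*d*sin(d) - 12*d*cos(d) + 6*d - 12*sin(d)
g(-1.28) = -3.56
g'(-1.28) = 6.19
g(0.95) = -13.42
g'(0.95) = -23.60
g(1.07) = -16.08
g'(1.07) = -20.17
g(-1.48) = -4.88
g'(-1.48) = 6.64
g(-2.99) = 0.28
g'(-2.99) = 27.44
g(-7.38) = 292.53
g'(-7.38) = 711.44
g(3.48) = -247.49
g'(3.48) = -332.01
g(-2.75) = 2.98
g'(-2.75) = -2.27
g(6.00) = 2598.62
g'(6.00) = 698.13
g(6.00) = 2598.62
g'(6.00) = 698.13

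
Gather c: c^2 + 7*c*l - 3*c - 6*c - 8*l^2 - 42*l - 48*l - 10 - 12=c^2 + c*(7*l - 9) - 8*l^2 - 90*l - 22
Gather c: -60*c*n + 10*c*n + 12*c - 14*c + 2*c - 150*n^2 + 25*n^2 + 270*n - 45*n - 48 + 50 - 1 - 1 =-50*c*n - 125*n^2 + 225*n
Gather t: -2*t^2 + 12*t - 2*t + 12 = -2*t^2 + 10*t + 12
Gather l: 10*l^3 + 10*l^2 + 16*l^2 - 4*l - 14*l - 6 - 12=10*l^3 + 26*l^2 - 18*l - 18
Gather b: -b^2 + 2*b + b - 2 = -b^2 + 3*b - 2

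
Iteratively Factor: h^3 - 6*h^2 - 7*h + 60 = (h - 4)*(h^2 - 2*h - 15) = (h - 5)*(h - 4)*(h + 3)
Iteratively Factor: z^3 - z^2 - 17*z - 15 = (z + 1)*(z^2 - 2*z - 15) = (z - 5)*(z + 1)*(z + 3)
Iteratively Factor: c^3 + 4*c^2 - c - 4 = (c + 4)*(c^2 - 1) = (c + 1)*(c + 4)*(c - 1)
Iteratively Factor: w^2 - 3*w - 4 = (w - 4)*(w + 1)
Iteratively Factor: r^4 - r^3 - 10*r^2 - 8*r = (r + 1)*(r^3 - 2*r^2 - 8*r) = r*(r + 1)*(r^2 - 2*r - 8) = r*(r + 1)*(r + 2)*(r - 4)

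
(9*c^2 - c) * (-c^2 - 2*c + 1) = -9*c^4 - 17*c^3 + 11*c^2 - c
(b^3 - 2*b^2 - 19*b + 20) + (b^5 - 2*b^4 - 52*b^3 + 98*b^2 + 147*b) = b^5 - 2*b^4 - 51*b^3 + 96*b^2 + 128*b + 20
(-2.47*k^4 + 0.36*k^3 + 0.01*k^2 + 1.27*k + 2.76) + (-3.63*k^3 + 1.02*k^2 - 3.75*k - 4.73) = -2.47*k^4 - 3.27*k^3 + 1.03*k^2 - 2.48*k - 1.97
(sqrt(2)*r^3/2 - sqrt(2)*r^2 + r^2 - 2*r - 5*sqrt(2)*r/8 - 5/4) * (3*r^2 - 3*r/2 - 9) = 3*sqrt(2)*r^5/2 - 15*sqrt(2)*r^4/4 + 3*r^4 - 15*r^3/2 - 39*sqrt(2)*r^3/8 - 39*r^2/4 + 159*sqrt(2)*r^2/16 + 45*sqrt(2)*r/8 + 159*r/8 + 45/4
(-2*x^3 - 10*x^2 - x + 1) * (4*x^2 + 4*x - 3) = -8*x^5 - 48*x^4 - 38*x^3 + 30*x^2 + 7*x - 3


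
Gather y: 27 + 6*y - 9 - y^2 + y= -y^2 + 7*y + 18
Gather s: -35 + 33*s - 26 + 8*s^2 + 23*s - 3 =8*s^2 + 56*s - 64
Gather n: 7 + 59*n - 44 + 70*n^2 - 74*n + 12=70*n^2 - 15*n - 25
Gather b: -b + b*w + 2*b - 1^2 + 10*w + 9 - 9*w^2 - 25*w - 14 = b*(w + 1) - 9*w^2 - 15*w - 6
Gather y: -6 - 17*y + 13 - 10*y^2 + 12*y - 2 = -10*y^2 - 5*y + 5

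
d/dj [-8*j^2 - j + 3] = -16*j - 1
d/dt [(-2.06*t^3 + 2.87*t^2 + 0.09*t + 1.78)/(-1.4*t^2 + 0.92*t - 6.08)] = (2.884*t^4 - 3.7904*t^3 + 40.3408*t^2 - 29.9152*t - 2.1848)/(1.96*t^4 - 2.576*t^3 + 17.8704*t^2 - 11.1872*t + 36.9664)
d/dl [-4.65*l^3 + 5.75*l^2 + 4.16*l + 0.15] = -13.95*l^2 + 11.5*l + 4.16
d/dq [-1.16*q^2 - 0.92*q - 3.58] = -2.32*q - 0.92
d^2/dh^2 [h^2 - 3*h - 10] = 2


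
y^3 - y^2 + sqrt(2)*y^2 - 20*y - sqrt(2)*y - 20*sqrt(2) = (y - 5)*(y + 4)*(y + sqrt(2))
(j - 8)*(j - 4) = j^2 - 12*j + 32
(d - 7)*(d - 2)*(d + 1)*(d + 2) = d^4 - 6*d^3 - 11*d^2 + 24*d + 28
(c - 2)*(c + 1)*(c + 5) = c^3 + 4*c^2 - 7*c - 10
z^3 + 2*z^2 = z^2*(z + 2)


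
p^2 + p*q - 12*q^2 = (p - 3*q)*(p + 4*q)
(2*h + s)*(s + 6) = 2*h*s + 12*h + s^2 + 6*s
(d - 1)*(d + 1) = d^2 - 1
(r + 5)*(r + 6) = r^2 + 11*r + 30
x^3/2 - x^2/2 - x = x*(x/2 + 1/2)*(x - 2)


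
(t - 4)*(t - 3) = t^2 - 7*t + 12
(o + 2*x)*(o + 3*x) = o^2 + 5*o*x + 6*x^2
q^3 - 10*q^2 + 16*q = q*(q - 8)*(q - 2)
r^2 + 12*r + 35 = (r + 5)*(r + 7)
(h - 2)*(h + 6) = h^2 + 4*h - 12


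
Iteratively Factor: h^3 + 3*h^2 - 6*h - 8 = (h - 2)*(h^2 + 5*h + 4) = (h - 2)*(h + 4)*(h + 1)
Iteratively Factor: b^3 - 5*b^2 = (b)*(b^2 - 5*b) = b^2*(b - 5)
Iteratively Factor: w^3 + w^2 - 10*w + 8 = (w + 4)*(w^2 - 3*w + 2) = (w - 1)*(w + 4)*(w - 2)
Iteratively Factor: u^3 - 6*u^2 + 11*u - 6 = (u - 2)*(u^2 - 4*u + 3) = (u - 2)*(u - 1)*(u - 3)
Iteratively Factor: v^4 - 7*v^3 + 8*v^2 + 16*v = (v - 4)*(v^3 - 3*v^2 - 4*v) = (v - 4)^2*(v^2 + v) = (v - 4)^2*(v + 1)*(v)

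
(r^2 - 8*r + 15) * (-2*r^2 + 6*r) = -2*r^4 + 22*r^3 - 78*r^2 + 90*r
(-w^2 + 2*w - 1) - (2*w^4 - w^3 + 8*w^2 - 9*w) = -2*w^4 + w^3 - 9*w^2 + 11*w - 1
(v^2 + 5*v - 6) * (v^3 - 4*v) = v^5 + 5*v^4 - 10*v^3 - 20*v^2 + 24*v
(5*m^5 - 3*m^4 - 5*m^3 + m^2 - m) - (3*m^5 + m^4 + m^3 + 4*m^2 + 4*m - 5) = 2*m^5 - 4*m^4 - 6*m^3 - 3*m^2 - 5*m + 5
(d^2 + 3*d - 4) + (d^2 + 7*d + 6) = 2*d^2 + 10*d + 2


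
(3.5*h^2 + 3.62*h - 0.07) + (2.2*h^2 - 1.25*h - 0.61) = 5.7*h^2 + 2.37*h - 0.68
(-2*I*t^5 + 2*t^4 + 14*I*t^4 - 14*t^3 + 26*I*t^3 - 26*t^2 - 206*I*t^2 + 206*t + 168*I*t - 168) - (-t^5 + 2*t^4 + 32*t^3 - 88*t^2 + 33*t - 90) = t^5 - 2*I*t^5 + 14*I*t^4 - 46*t^3 + 26*I*t^3 + 62*t^2 - 206*I*t^2 + 173*t + 168*I*t - 78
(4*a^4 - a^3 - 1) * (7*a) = 28*a^5 - 7*a^4 - 7*a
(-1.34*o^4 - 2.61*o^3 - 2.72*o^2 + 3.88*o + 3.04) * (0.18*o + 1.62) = -0.2412*o^5 - 2.6406*o^4 - 4.7178*o^3 - 3.708*o^2 + 6.8328*o + 4.9248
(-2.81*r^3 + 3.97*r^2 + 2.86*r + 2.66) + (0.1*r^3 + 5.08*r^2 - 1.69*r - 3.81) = -2.71*r^3 + 9.05*r^2 + 1.17*r - 1.15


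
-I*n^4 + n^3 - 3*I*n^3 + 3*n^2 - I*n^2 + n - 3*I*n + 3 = (n + 3)*(n - I)*(n + I)*(-I*n + 1)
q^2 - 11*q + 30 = (q - 6)*(q - 5)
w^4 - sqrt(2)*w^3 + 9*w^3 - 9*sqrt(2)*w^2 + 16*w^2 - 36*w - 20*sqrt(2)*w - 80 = (w + 4)*(w + 5)*(w - 2*sqrt(2))*(w + sqrt(2))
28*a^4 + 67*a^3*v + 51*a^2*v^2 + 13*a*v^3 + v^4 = (a + v)^2*(4*a + v)*(7*a + v)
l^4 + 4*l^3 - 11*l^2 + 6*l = l*(l - 1)^2*(l + 6)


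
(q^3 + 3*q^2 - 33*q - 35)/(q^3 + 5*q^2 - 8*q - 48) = (q^3 + 3*q^2 - 33*q - 35)/(q^3 + 5*q^2 - 8*q - 48)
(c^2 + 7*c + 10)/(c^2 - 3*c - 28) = (c^2 + 7*c + 10)/(c^2 - 3*c - 28)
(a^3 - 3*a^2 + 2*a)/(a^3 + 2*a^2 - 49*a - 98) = a*(a^2 - 3*a + 2)/(a^3 + 2*a^2 - 49*a - 98)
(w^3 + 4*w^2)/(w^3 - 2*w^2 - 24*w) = w/(w - 6)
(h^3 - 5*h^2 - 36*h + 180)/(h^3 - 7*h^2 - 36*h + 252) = (h - 5)/(h - 7)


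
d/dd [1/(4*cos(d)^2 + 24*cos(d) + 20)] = (cos(d) + 3)*sin(d)/(2*(cos(d)^2 + 6*cos(d) + 5)^2)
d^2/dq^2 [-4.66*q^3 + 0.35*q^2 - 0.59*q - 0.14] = 0.7 - 27.96*q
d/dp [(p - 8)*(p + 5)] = 2*p - 3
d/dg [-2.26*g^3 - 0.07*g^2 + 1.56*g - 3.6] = -6.78*g^2 - 0.14*g + 1.56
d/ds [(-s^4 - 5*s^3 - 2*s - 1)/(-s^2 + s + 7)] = (2*s^5 + 2*s^4 - 38*s^3 - 107*s^2 - 2*s - 13)/(s^4 - 2*s^3 - 13*s^2 + 14*s + 49)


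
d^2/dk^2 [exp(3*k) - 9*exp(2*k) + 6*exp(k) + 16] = (9*exp(2*k) - 36*exp(k) + 6)*exp(k)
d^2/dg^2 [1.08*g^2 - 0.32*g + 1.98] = 2.16000000000000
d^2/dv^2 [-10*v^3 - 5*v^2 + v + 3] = -60*v - 10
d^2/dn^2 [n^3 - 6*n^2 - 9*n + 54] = 6*n - 12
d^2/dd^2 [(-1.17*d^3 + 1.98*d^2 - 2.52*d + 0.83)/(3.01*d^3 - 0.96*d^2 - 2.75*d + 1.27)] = (-2.8421709430404e-14*d^7 + 29.1163319999999*d^6 - 195.096762*d^5 + 285.936756*d^4 - 221.706174*d^3 + 117.967512*d^2 - 35.646708*d + 3.362506)/(27.270901*d^9 - 26.093088*d^8 - 66.423777*d^7 + 81.312645*d^6 + 38.667423*d^5 - 81.343254*d^4 + 13.884412*d^3 + 24.167973*d^2 - 13.306425*d + 2.048383)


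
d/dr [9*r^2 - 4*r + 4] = 18*r - 4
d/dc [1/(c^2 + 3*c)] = (-2*c - 3)/(c^2*(c + 3)^2)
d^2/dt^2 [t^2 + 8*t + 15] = 2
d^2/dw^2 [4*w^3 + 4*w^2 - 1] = 24*w + 8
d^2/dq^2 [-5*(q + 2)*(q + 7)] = -10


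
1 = 1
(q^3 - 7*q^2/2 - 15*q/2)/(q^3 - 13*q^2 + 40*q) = (q + 3/2)/(q - 8)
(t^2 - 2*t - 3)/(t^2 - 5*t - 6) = (t - 3)/(t - 6)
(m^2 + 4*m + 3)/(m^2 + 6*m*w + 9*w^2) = (m^2 + 4*m + 3)/(m^2 + 6*m*w + 9*w^2)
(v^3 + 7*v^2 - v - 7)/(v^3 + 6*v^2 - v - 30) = (v^3 + 7*v^2 - v - 7)/(v^3 + 6*v^2 - v - 30)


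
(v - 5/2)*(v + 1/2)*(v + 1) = v^3 - v^2 - 13*v/4 - 5/4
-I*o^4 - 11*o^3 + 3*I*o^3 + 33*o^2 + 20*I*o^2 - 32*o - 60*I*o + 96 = (o - 3)*(o - 8*I)*(o - 4*I)*(-I*o + 1)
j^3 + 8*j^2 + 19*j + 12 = (j + 1)*(j + 3)*(j + 4)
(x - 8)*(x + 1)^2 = x^3 - 6*x^2 - 15*x - 8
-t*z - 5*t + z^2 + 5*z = (-t + z)*(z + 5)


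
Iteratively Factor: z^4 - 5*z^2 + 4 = (z - 2)*(z^3 + 2*z^2 - z - 2) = (z - 2)*(z + 2)*(z^2 - 1) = (z - 2)*(z + 1)*(z + 2)*(z - 1)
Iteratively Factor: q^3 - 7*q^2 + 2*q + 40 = (q + 2)*(q^2 - 9*q + 20) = (q - 4)*(q + 2)*(q - 5)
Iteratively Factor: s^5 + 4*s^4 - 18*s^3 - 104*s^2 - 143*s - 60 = (s - 5)*(s^4 + 9*s^3 + 27*s^2 + 31*s + 12) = (s - 5)*(s + 3)*(s^3 + 6*s^2 + 9*s + 4) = (s - 5)*(s + 1)*(s + 3)*(s^2 + 5*s + 4) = (s - 5)*(s + 1)*(s + 3)*(s + 4)*(s + 1)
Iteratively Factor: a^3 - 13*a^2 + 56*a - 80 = (a - 5)*(a^2 - 8*a + 16) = (a - 5)*(a - 4)*(a - 4)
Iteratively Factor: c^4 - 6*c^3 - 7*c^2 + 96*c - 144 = (c - 3)*(c^3 - 3*c^2 - 16*c + 48) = (c - 3)^2*(c^2 - 16) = (c - 4)*(c - 3)^2*(c + 4)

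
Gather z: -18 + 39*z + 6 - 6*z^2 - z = -6*z^2 + 38*z - 12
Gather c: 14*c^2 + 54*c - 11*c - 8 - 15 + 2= 14*c^2 + 43*c - 21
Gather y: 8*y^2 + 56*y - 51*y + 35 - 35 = 8*y^2 + 5*y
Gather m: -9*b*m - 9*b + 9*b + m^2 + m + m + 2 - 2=m^2 + m*(2 - 9*b)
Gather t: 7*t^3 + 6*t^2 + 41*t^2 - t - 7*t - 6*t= 7*t^3 + 47*t^2 - 14*t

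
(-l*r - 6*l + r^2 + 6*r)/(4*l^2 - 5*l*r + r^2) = (r + 6)/(-4*l + r)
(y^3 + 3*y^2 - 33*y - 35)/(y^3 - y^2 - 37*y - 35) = (y^2 + 2*y - 35)/(y^2 - 2*y - 35)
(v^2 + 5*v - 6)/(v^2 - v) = (v + 6)/v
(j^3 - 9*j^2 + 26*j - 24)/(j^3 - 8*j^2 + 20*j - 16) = (j - 3)/(j - 2)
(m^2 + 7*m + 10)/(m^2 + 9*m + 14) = (m + 5)/(m + 7)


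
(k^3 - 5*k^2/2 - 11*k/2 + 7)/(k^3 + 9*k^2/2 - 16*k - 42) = (k - 1)/(k + 6)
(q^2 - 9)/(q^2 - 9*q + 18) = (q + 3)/(q - 6)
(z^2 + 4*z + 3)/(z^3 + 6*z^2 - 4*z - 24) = (z^2 + 4*z + 3)/(z^3 + 6*z^2 - 4*z - 24)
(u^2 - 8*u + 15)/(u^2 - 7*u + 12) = (u - 5)/(u - 4)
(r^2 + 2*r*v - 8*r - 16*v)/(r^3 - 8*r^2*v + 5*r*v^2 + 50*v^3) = (r - 8)/(r^2 - 10*r*v + 25*v^2)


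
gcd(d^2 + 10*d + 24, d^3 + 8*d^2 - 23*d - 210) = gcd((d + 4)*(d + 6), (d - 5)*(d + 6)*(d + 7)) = d + 6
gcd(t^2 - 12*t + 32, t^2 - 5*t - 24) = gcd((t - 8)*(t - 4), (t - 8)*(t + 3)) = t - 8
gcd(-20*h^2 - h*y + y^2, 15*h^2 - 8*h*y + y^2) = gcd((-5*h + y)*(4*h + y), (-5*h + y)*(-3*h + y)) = -5*h + y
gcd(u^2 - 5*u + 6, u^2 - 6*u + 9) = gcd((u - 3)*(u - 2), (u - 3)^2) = u - 3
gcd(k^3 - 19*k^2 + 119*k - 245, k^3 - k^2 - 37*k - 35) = k - 7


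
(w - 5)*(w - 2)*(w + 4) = w^3 - 3*w^2 - 18*w + 40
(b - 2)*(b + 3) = b^2 + b - 6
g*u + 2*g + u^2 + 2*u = (g + u)*(u + 2)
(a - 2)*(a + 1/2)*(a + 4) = a^3 + 5*a^2/2 - 7*a - 4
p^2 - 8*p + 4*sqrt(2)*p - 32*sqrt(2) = (p - 8)*(p + 4*sqrt(2))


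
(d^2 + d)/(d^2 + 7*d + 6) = d/(d + 6)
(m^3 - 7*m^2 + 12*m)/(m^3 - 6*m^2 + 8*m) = (m - 3)/(m - 2)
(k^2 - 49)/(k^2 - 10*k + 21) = (k + 7)/(k - 3)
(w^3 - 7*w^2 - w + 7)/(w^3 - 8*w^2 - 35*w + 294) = (w^2 - 1)/(w^2 - w - 42)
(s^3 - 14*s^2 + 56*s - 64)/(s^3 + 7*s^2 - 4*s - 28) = (s^2 - 12*s + 32)/(s^2 + 9*s + 14)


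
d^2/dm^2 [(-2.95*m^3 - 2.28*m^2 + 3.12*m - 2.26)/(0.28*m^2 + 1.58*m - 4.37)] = (2.22044604925031e-16*m^5 + 5.32907051820075e-15*m^4 - 19.44144*m^3 + 104.409468*m^2 - 321.108282*m - 60.81156)/(0.021952*m^6 + 0.371616*m^5 + 1.069152*m^4 - 7.655416*m^3 - 16.686408*m^2 + 90.519306*m - 83.453453)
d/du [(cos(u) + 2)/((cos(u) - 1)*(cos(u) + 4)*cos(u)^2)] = (3*cos(u)^3 + 14*cos(u)^2 + 14*cos(u) - 16)*sin(u)/((cos(u) - 1)^2*(cos(u) + 4)^2*cos(u)^3)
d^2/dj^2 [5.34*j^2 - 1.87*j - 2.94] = 10.6800000000000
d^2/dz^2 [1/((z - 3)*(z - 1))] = 2*((z - 3)^2 + (z - 3)*(z - 1) + (z - 1)^2)/((z - 3)^3*(z - 1)^3)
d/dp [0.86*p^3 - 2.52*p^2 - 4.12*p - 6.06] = 2.58*p^2 - 5.04*p - 4.12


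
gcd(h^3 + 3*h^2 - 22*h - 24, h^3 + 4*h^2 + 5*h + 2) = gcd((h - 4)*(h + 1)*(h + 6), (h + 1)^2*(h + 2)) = h + 1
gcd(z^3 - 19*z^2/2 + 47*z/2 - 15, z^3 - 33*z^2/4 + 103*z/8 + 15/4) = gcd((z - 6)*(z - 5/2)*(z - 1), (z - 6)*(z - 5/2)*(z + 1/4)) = z^2 - 17*z/2 + 15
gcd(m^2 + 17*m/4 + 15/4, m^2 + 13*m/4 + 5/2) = m + 5/4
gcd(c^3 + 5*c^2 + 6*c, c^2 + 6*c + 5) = 1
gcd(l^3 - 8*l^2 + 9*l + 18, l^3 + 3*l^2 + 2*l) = l + 1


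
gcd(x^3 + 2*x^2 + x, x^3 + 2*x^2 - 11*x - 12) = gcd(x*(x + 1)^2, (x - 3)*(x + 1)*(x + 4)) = x + 1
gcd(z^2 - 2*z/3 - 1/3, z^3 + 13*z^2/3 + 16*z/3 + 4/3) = z + 1/3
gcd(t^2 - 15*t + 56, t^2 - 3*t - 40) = t - 8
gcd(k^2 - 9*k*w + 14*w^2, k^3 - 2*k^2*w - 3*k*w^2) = 1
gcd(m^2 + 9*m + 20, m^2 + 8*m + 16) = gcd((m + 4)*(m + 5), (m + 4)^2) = m + 4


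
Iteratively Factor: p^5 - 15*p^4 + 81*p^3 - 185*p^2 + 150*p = (p - 2)*(p^4 - 13*p^3 + 55*p^2 - 75*p) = (p - 5)*(p - 2)*(p^3 - 8*p^2 + 15*p) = (p - 5)^2*(p - 2)*(p^2 - 3*p) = (p - 5)^2*(p - 3)*(p - 2)*(p)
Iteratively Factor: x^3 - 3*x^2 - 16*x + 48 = (x + 4)*(x^2 - 7*x + 12) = (x - 4)*(x + 4)*(x - 3)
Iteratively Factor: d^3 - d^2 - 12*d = (d)*(d^2 - d - 12) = d*(d - 4)*(d + 3)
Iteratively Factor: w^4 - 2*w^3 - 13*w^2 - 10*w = (w + 1)*(w^3 - 3*w^2 - 10*w) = w*(w + 1)*(w^2 - 3*w - 10) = w*(w - 5)*(w + 1)*(w + 2)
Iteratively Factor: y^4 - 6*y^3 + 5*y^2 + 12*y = (y)*(y^3 - 6*y^2 + 5*y + 12) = y*(y + 1)*(y^2 - 7*y + 12) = y*(y - 4)*(y + 1)*(y - 3)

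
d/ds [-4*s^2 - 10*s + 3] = -8*s - 10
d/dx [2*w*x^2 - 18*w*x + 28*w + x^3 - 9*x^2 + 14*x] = 4*w*x - 18*w + 3*x^2 - 18*x + 14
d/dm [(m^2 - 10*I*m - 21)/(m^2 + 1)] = 2*(5*I*m^2 + 22*m - 5*I)/(m^4 + 2*m^2 + 1)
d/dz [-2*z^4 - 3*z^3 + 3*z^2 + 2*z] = -8*z^3 - 9*z^2 + 6*z + 2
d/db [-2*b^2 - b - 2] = -4*b - 1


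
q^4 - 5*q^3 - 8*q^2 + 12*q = q*(q - 6)*(q - 1)*(q + 2)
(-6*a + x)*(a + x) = -6*a^2 - 5*a*x + x^2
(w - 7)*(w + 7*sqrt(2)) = w^2 - 7*w + 7*sqrt(2)*w - 49*sqrt(2)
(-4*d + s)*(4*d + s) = -16*d^2 + s^2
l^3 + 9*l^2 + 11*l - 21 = (l - 1)*(l + 3)*(l + 7)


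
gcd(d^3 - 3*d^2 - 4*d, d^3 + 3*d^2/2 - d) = d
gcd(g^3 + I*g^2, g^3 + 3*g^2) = g^2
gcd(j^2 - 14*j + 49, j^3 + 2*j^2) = 1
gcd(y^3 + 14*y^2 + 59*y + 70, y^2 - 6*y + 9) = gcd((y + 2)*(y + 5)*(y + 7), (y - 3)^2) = 1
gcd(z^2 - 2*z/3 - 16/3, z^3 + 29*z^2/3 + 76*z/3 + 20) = z + 2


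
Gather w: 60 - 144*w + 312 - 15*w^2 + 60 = -15*w^2 - 144*w + 432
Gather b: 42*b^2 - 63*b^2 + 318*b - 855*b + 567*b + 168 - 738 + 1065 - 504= -21*b^2 + 30*b - 9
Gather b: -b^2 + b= -b^2 + b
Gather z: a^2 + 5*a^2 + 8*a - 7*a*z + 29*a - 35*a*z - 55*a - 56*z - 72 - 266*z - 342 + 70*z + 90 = 6*a^2 - 18*a + z*(-42*a - 252) - 324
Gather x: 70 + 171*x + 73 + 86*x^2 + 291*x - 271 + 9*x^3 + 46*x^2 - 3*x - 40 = 9*x^3 + 132*x^2 + 459*x - 168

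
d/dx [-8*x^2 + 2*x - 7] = 2 - 16*x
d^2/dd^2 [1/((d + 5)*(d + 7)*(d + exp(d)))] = (-(d + 5)^2*(d + 7)^2*(d + exp(d))*exp(d) + 2*(d + 5)^2*(d + 7)^2*(exp(d) + 1)^2 + 2*(d + 5)^2*(d + 7)*(d + exp(d))*(exp(d) + 1) + 2*(d + 5)^2*(d + exp(d))^2 + 2*(d + 5)*(d + 7)^2*(d + exp(d))*(exp(d) + 1) + 2*(d + 5)*(d + 7)*(d + exp(d))^2 + 2*(d + 7)^2*(d + exp(d))^2)/((d + 5)^3*(d + 7)^3*(d + exp(d))^3)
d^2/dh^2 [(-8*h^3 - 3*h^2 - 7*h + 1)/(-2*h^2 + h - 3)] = 2*(-6*h^3 - 138*h^2 + 96*h + 53)/(8*h^6 - 12*h^5 + 42*h^4 - 37*h^3 + 63*h^2 - 27*h + 27)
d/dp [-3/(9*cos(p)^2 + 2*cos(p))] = -(6*sin(p)/cos(p)^2 + 54*tan(p))/(9*cos(p) + 2)^2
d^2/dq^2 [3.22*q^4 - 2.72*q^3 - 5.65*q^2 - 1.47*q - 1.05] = 38.64*q^2 - 16.32*q - 11.3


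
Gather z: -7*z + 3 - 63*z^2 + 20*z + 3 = -63*z^2 + 13*z + 6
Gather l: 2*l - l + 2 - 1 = l + 1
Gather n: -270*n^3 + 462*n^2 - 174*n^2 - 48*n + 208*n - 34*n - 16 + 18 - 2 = -270*n^3 + 288*n^2 + 126*n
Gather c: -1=-1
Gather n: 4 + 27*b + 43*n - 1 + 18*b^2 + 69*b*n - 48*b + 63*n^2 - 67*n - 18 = 18*b^2 - 21*b + 63*n^2 + n*(69*b - 24) - 15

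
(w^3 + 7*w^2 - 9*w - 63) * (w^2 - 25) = w^5 + 7*w^4 - 34*w^3 - 238*w^2 + 225*w + 1575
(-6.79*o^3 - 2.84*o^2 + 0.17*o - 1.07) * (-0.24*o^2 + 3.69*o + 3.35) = 1.6296*o^5 - 24.3735*o^4 - 33.2669*o^3 - 8.6299*o^2 - 3.3788*o - 3.5845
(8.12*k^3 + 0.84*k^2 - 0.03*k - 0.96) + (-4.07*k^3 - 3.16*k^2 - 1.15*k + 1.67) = 4.05*k^3 - 2.32*k^2 - 1.18*k + 0.71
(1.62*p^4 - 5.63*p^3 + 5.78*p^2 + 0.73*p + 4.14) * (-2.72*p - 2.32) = -4.4064*p^5 + 11.5552*p^4 - 2.66*p^3 - 15.3952*p^2 - 12.9544*p - 9.6048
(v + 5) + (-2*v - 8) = -v - 3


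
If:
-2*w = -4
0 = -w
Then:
No Solution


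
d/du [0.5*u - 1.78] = 0.500000000000000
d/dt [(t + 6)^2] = 2*t + 12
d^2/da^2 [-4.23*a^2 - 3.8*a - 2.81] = -8.46000000000000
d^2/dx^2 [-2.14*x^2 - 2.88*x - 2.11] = -4.28000000000000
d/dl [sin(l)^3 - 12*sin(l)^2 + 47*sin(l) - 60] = (3*sin(l)^2 - 24*sin(l) + 47)*cos(l)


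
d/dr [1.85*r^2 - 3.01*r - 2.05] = 3.7*r - 3.01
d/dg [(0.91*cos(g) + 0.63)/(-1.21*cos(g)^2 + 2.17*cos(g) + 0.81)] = (-1.1011*cos(g)^2 - 1.5246*cos(g) + 0.63)*sin(g)/(1.4641*cos(g)^4 - 5.2514*cos(g)^3 + 2.7487*cos(g)^2 + 3.5154*cos(g) + 0.6561)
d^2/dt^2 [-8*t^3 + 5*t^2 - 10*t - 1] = 10 - 48*t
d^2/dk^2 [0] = 0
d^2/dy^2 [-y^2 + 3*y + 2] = -2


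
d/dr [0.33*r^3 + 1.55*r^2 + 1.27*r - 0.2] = 0.99*r^2 + 3.1*r + 1.27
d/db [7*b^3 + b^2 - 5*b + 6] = 21*b^2 + 2*b - 5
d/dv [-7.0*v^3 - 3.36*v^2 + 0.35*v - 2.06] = -21.0*v^2 - 6.72*v + 0.35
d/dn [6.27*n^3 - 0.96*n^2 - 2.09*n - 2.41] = 18.81*n^2 - 1.92*n - 2.09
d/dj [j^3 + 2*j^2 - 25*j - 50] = 3*j^2 + 4*j - 25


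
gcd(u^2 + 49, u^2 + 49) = u^2 + 49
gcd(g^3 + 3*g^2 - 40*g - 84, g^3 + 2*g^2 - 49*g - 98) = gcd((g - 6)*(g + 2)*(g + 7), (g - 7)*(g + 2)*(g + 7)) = g^2 + 9*g + 14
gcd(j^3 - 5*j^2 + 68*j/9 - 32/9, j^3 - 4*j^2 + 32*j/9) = j^2 - 4*j + 32/9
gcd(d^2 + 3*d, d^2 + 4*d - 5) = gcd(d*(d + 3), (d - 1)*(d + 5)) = 1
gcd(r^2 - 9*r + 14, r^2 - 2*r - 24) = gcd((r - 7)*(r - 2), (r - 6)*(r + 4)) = 1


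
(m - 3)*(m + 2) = m^2 - m - 6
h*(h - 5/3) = h^2 - 5*h/3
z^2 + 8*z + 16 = (z + 4)^2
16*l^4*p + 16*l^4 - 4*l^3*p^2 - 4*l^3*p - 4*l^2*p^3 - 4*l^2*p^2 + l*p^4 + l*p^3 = (-4*l + p)*(-2*l + p)*(2*l + p)*(l*p + l)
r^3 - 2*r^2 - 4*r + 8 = (r - 2)^2*(r + 2)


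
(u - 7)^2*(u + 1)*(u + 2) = u^4 - 11*u^3 + 9*u^2 + 119*u + 98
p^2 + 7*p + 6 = (p + 1)*(p + 6)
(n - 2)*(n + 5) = n^2 + 3*n - 10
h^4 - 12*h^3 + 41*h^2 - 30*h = h*(h - 6)*(h - 5)*(h - 1)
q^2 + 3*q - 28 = (q - 4)*(q + 7)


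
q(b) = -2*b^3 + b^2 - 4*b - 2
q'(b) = -6*b^2 + 2*b - 4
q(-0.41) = -0.05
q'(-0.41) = -5.83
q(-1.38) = 10.68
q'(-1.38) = -18.19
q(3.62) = -98.25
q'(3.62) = -75.39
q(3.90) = -121.03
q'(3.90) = -87.46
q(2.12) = -25.04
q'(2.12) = -26.73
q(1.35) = -10.50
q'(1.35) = -12.24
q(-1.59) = 14.93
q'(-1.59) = -22.35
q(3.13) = -66.05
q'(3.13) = -56.52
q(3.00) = -59.00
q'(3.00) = -52.00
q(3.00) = -59.00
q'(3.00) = -52.00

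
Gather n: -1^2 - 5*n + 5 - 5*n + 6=10 - 10*n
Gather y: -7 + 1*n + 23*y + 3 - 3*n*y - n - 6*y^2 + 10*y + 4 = -6*y^2 + y*(33 - 3*n)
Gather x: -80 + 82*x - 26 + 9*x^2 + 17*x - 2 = 9*x^2 + 99*x - 108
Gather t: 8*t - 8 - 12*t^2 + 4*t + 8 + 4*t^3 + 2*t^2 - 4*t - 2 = 4*t^3 - 10*t^2 + 8*t - 2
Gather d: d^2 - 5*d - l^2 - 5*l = d^2 - 5*d - l^2 - 5*l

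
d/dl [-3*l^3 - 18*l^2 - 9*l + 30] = -9*l^2 - 36*l - 9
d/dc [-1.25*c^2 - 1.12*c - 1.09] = -2.5*c - 1.12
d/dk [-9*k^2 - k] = -18*k - 1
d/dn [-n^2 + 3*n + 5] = 3 - 2*n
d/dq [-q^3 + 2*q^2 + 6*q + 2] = -3*q^2 + 4*q + 6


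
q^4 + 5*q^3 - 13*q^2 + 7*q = q*(q - 1)^2*(q + 7)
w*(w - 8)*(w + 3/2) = w^3 - 13*w^2/2 - 12*w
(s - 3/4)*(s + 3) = s^2 + 9*s/4 - 9/4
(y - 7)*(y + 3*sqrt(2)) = y^2 - 7*y + 3*sqrt(2)*y - 21*sqrt(2)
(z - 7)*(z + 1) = z^2 - 6*z - 7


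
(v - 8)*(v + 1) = v^2 - 7*v - 8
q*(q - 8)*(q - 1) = q^3 - 9*q^2 + 8*q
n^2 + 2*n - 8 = (n - 2)*(n + 4)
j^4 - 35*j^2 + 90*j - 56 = (j - 4)*(j - 2)*(j - 1)*(j + 7)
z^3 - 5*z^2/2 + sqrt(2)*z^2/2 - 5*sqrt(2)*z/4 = z*(z - 5/2)*(z + sqrt(2)/2)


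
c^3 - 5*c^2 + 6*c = c*(c - 3)*(c - 2)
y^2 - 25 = (y - 5)*(y + 5)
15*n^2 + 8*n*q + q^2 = (3*n + q)*(5*n + q)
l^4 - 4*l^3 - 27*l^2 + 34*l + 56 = (l - 7)*(l - 2)*(l + 1)*(l + 4)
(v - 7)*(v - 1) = v^2 - 8*v + 7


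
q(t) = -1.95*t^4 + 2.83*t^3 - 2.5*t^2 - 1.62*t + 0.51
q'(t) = -7.8*t^3 + 8.49*t^2 - 5.0*t - 1.62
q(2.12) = -26.59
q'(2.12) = -48.38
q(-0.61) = -0.34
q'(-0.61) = 6.36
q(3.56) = -222.47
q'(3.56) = -263.74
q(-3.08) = -276.39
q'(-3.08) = 322.22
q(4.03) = -375.74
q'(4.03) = -394.40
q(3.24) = -149.62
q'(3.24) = -193.99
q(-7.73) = -8405.80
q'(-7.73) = 4147.07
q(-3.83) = -608.55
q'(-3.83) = 580.29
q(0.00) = 0.51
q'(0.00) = -1.62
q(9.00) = -10947.45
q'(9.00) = -5045.13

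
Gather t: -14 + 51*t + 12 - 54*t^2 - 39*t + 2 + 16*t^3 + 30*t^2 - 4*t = 16*t^3 - 24*t^2 + 8*t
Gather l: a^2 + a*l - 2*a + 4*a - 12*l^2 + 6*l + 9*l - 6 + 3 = a^2 + 2*a - 12*l^2 + l*(a + 15) - 3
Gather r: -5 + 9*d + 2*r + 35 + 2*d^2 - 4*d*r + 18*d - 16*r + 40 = 2*d^2 + 27*d + r*(-4*d - 14) + 70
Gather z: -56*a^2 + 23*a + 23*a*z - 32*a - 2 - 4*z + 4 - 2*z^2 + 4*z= -56*a^2 + 23*a*z - 9*a - 2*z^2 + 2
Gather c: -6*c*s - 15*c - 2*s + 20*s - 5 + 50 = c*(-6*s - 15) + 18*s + 45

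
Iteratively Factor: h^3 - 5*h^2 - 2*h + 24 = (h - 3)*(h^2 - 2*h - 8) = (h - 4)*(h - 3)*(h + 2)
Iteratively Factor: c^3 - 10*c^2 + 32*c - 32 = (c - 4)*(c^2 - 6*c + 8) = (c - 4)^2*(c - 2)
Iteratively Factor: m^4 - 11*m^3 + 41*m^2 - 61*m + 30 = (m - 1)*(m^3 - 10*m^2 + 31*m - 30) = (m - 3)*(m - 1)*(m^2 - 7*m + 10) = (m - 3)*(m - 2)*(m - 1)*(m - 5)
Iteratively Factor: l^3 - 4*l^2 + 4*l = (l - 2)*(l^2 - 2*l) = (l - 2)^2*(l)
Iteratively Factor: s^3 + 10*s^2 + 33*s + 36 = (s + 3)*(s^2 + 7*s + 12) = (s + 3)^2*(s + 4)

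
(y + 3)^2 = y^2 + 6*y + 9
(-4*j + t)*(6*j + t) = -24*j^2 + 2*j*t + t^2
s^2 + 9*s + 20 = (s + 4)*(s + 5)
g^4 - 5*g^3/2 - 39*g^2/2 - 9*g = g*(g - 6)*(g + 1/2)*(g + 3)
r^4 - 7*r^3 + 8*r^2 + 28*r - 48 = (r - 4)*(r - 3)*(r - 2)*(r + 2)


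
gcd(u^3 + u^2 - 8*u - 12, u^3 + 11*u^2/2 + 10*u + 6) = u^2 + 4*u + 4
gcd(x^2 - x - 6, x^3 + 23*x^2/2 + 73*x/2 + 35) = x + 2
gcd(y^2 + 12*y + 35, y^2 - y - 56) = y + 7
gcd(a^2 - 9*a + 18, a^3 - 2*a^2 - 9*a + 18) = a - 3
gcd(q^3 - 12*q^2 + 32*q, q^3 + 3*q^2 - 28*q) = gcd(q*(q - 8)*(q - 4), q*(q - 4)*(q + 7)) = q^2 - 4*q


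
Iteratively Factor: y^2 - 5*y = (y)*(y - 5)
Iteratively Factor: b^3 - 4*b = (b)*(b^2 - 4) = b*(b + 2)*(b - 2)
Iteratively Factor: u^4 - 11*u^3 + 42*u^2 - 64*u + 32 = (u - 4)*(u^3 - 7*u^2 + 14*u - 8) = (u - 4)*(u - 1)*(u^2 - 6*u + 8) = (u - 4)^2*(u - 1)*(u - 2)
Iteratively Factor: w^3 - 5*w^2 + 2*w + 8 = (w + 1)*(w^2 - 6*w + 8) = (w - 2)*(w + 1)*(w - 4)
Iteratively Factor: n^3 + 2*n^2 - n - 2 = (n + 2)*(n^2 - 1) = (n + 1)*(n + 2)*(n - 1)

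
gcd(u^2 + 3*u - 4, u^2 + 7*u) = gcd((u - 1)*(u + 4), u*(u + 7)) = 1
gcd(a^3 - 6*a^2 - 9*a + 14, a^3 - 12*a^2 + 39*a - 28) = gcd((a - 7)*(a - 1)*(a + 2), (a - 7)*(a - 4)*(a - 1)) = a^2 - 8*a + 7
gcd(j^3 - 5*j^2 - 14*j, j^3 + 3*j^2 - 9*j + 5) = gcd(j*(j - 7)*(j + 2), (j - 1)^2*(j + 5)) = 1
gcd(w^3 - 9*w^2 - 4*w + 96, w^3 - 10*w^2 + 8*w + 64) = w^2 - 12*w + 32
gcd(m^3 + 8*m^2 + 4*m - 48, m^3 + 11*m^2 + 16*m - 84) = m^2 + 4*m - 12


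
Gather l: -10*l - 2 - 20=-10*l - 22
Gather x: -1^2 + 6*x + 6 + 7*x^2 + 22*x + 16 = 7*x^2 + 28*x + 21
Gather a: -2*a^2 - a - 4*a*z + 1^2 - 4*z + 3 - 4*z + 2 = -2*a^2 + a*(-4*z - 1) - 8*z + 6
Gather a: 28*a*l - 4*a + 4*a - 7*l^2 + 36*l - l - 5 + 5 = 28*a*l - 7*l^2 + 35*l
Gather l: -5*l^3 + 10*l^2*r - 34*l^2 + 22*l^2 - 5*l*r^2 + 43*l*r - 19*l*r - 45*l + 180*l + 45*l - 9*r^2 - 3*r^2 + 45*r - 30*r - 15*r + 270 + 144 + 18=-5*l^3 + l^2*(10*r - 12) + l*(-5*r^2 + 24*r + 180) - 12*r^2 + 432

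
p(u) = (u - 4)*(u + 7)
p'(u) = 2*u + 3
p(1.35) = -22.13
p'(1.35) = 5.70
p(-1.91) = -30.08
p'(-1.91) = -0.82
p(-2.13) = -29.85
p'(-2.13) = -1.26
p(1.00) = -24.00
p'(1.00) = 5.00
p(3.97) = -0.33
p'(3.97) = 10.94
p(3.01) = -9.91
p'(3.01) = 9.02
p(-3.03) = -27.91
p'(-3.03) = -3.06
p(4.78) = 9.19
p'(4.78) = 12.56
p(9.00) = 80.00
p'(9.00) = 21.00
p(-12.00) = 80.00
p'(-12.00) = -21.00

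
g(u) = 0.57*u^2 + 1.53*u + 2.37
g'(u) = 1.14*u + 1.53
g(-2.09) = 1.66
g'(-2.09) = -0.85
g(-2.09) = 1.66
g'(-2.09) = -0.85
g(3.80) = 16.41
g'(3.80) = 5.86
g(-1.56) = 1.37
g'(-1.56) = -0.25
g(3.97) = 17.43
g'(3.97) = 6.06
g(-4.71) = 7.81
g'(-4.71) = -3.84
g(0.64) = 3.58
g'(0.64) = 2.26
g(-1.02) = 1.40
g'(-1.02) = 0.37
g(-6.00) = 13.71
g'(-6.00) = -5.31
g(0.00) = 2.37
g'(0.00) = 1.53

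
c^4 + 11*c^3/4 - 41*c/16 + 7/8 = (c - 1/2)^2*(c + 7/4)*(c + 2)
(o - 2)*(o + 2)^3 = o^4 + 4*o^3 - 16*o - 16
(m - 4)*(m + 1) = m^2 - 3*m - 4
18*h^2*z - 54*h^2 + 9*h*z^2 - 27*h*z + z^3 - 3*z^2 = (3*h + z)*(6*h + z)*(z - 3)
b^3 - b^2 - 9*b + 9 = (b - 3)*(b - 1)*(b + 3)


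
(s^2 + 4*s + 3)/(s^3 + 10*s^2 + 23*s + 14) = (s + 3)/(s^2 + 9*s + 14)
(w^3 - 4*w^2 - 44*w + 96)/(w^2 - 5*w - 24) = (w^2 + 4*w - 12)/(w + 3)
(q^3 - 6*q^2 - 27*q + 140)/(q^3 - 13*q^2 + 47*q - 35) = (q^2 + q - 20)/(q^2 - 6*q + 5)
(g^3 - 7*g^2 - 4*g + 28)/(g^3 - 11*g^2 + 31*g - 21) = (g^2 - 4)/(g^2 - 4*g + 3)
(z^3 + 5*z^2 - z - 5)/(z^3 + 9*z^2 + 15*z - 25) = (z + 1)/(z + 5)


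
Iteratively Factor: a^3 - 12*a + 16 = (a + 4)*(a^2 - 4*a + 4) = (a - 2)*(a + 4)*(a - 2)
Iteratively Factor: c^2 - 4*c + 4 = (c - 2)*(c - 2)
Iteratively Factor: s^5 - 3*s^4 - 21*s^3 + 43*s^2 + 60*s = (s - 5)*(s^4 + 2*s^3 - 11*s^2 - 12*s) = (s - 5)*(s + 1)*(s^3 + s^2 - 12*s) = (s - 5)*(s - 3)*(s + 1)*(s^2 + 4*s) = (s - 5)*(s - 3)*(s + 1)*(s + 4)*(s)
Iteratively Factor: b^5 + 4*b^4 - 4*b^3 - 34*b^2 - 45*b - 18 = (b + 2)*(b^4 + 2*b^3 - 8*b^2 - 18*b - 9) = (b + 1)*(b + 2)*(b^3 + b^2 - 9*b - 9) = (b - 3)*(b + 1)*(b + 2)*(b^2 + 4*b + 3) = (b - 3)*(b + 1)*(b + 2)*(b + 3)*(b + 1)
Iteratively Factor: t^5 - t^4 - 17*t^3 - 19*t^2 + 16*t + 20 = (t - 1)*(t^4 - 17*t^2 - 36*t - 20) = (t - 1)*(t + 1)*(t^3 - t^2 - 16*t - 20) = (t - 1)*(t + 1)*(t + 2)*(t^2 - 3*t - 10) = (t - 5)*(t - 1)*(t + 1)*(t + 2)*(t + 2)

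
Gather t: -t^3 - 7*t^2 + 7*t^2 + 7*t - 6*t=-t^3 + t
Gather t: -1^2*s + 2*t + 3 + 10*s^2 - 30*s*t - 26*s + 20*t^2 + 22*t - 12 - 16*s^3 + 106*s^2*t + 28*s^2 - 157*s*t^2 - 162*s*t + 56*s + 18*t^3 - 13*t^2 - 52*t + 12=-16*s^3 + 38*s^2 + 29*s + 18*t^3 + t^2*(7 - 157*s) + t*(106*s^2 - 192*s - 28) + 3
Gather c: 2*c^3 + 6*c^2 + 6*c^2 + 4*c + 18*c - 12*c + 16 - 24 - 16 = 2*c^3 + 12*c^2 + 10*c - 24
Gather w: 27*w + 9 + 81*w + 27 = 108*w + 36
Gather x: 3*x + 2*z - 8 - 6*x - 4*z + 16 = -3*x - 2*z + 8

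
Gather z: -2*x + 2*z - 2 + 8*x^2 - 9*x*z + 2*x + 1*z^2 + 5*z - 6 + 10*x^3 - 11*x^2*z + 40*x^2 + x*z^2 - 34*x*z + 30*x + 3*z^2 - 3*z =10*x^3 + 48*x^2 + 30*x + z^2*(x + 4) + z*(-11*x^2 - 43*x + 4) - 8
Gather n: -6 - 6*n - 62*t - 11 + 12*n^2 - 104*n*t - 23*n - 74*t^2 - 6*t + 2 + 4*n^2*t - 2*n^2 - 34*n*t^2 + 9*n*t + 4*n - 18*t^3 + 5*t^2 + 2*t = n^2*(4*t + 10) + n*(-34*t^2 - 95*t - 25) - 18*t^3 - 69*t^2 - 66*t - 15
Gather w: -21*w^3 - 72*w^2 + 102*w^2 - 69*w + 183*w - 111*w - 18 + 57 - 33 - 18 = -21*w^3 + 30*w^2 + 3*w - 12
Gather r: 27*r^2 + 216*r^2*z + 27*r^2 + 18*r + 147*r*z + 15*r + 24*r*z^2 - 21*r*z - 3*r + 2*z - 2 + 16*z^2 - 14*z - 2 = r^2*(216*z + 54) + r*(24*z^2 + 126*z + 30) + 16*z^2 - 12*z - 4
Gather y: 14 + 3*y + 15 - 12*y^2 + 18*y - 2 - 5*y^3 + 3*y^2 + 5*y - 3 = -5*y^3 - 9*y^2 + 26*y + 24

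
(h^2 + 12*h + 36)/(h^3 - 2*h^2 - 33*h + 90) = (h + 6)/(h^2 - 8*h + 15)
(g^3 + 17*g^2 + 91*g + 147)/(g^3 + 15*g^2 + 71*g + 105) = (g + 7)/(g + 5)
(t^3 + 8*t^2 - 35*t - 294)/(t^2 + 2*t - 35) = (t^2 + t - 42)/(t - 5)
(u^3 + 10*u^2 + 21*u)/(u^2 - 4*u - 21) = u*(u + 7)/(u - 7)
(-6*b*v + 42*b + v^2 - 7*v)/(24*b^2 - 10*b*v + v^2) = (v - 7)/(-4*b + v)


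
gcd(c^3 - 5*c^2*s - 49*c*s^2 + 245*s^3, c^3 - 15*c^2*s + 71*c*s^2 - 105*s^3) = c^2 - 12*c*s + 35*s^2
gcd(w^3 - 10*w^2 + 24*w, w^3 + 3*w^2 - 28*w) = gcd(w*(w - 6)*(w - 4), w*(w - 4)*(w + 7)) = w^2 - 4*w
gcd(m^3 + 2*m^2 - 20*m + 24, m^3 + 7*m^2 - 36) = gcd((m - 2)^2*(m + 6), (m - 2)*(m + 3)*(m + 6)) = m^2 + 4*m - 12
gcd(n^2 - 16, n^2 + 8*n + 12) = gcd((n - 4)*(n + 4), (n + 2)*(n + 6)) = 1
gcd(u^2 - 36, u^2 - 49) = 1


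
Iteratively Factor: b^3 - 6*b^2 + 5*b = (b - 5)*(b^2 - b) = (b - 5)*(b - 1)*(b)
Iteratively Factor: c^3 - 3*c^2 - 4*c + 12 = (c + 2)*(c^2 - 5*c + 6) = (c - 3)*(c + 2)*(c - 2)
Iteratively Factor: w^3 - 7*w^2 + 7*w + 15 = (w + 1)*(w^2 - 8*w + 15) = (w - 3)*(w + 1)*(w - 5)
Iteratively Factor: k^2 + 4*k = (k)*(k + 4)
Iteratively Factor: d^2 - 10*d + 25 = (d - 5)*(d - 5)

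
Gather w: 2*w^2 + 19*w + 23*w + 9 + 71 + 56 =2*w^2 + 42*w + 136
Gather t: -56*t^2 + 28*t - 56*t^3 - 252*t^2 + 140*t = -56*t^3 - 308*t^2 + 168*t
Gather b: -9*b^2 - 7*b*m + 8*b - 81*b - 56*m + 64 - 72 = -9*b^2 + b*(-7*m - 73) - 56*m - 8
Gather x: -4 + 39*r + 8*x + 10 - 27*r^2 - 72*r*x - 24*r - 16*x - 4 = -27*r^2 + 15*r + x*(-72*r - 8) + 2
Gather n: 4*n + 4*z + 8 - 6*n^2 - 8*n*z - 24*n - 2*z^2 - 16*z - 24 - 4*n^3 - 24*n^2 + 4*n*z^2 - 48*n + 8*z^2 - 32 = -4*n^3 - 30*n^2 + n*(4*z^2 - 8*z - 68) + 6*z^2 - 12*z - 48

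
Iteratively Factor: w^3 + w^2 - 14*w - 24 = (w + 2)*(w^2 - w - 12) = (w + 2)*(w + 3)*(w - 4)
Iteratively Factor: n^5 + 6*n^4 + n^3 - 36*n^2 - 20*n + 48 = (n - 1)*(n^4 + 7*n^3 + 8*n^2 - 28*n - 48) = (n - 1)*(n + 4)*(n^3 + 3*n^2 - 4*n - 12) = (n - 2)*(n - 1)*(n + 4)*(n^2 + 5*n + 6) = (n - 2)*(n - 1)*(n + 3)*(n + 4)*(n + 2)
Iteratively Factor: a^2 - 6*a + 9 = (a - 3)*(a - 3)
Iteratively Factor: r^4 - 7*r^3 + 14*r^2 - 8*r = (r)*(r^3 - 7*r^2 + 14*r - 8) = r*(r - 1)*(r^2 - 6*r + 8) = r*(r - 2)*(r - 1)*(r - 4)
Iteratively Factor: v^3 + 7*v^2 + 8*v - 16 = (v + 4)*(v^2 + 3*v - 4) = (v - 1)*(v + 4)*(v + 4)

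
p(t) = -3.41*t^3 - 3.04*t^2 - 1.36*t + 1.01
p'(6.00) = -406.12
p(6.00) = -853.15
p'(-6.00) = -333.16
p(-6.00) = 636.29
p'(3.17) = -123.43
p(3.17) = -142.48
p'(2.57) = -84.55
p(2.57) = -80.45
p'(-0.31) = -0.46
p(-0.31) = 1.24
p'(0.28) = -3.86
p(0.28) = 0.32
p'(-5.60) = -288.12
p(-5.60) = 512.14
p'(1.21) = -23.69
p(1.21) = -11.13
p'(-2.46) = -48.31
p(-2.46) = 36.72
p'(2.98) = -110.32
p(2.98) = -120.28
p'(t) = -10.23*t^2 - 6.08*t - 1.36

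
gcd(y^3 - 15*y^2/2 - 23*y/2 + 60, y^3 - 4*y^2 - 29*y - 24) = y^2 - 5*y - 24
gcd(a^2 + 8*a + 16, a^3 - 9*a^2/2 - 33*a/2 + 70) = a + 4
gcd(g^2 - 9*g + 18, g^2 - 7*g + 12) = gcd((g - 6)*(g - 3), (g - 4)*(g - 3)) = g - 3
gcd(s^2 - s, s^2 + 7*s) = s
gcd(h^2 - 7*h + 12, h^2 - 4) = 1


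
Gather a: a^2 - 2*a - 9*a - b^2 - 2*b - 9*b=a^2 - 11*a - b^2 - 11*b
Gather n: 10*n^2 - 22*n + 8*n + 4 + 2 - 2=10*n^2 - 14*n + 4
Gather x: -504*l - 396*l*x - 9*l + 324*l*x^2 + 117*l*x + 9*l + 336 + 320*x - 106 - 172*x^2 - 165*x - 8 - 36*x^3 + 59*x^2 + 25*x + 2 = -504*l - 36*x^3 + x^2*(324*l - 113) + x*(180 - 279*l) + 224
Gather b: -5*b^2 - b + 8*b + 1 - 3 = -5*b^2 + 7*b - 2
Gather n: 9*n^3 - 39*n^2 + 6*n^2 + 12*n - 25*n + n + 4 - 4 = 9*n^3 - 33*n^2 - 12*n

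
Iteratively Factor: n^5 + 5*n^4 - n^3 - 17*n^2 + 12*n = (n - 1)*(n^4 + 6*n^3 + 5*n^2 - 12*n) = (n - 1)*(n + 4)*(n^3 + 2*n^2 - 3*n) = (n - 1)^2*(n + 4)*(n^2 + 3*n) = n*(n - 1)^2*(n + 4)*(n + 3)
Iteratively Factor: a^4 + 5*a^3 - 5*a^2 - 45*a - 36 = (a + 4)*(a^3 + a^2 - 9*a - 9) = (a + 1)*(a + 4)*(a^2 - 9) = (a + 1)*(a + 3)*(a + 4)*(a - 3)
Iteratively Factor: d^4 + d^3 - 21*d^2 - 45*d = (d)*(d^3 + d^2 - 21*d - 45) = d*(d + 3)*(d^2 - 2*d - 15) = d*(d - 5)*(d + 3)*(d + 3)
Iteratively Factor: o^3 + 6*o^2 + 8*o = (o + 4)*(o^2 + 2*o) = o*(o + 4)*(o + 2)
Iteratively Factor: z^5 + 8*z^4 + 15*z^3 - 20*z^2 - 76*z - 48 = (z - 2)*(z^4 + 10*z^3 + 35*z^2 + 50*z + 24) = (z - 2)*(z + 3)*(z^3 + 7*z^2 + 14*z + 8) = (z - 2)*(z + 2)*(z + 3)*(z^2 + 5*z + 4) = (z - 2)*(z + 2)*(z + 3)*(z + 4)*(z + 1)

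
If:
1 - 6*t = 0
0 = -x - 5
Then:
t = 1/6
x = -5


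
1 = 1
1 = 1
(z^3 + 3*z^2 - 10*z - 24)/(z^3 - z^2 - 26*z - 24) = (z^2 - z - 6)/(z^2 - 5*z - 6)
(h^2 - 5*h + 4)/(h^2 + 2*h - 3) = (h - 4)/(h + 3)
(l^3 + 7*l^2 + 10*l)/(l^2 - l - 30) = l*(l + 2)/(l - 6)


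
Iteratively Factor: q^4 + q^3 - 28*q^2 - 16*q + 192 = (q - 4)*(q^3 + 5*q^2 - 8*q - 48) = (q - 4)*(q + 4)*(q^2 + q - 12) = (q - 4)*(q - 3)*(q + 4)*(q + 4)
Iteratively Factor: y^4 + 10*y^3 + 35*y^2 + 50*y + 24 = (y + 2)*(y^3 + 8*y^2 + 19*y + 12) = (y + 2)*(y + 3)*(y^2 + 5*y + 4) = (y + 2)*(y + 3)*(y + 4)*(y + 1)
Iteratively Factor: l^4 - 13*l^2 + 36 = (l + 2)*(l^3 - 2*l^2 - 9*l + 18) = (l - 3)*(l + 2)*(l^2 + l - 6) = (l - 3)*(l - 2)*(l + 2)*(l + 3)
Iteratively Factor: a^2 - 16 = (a + 4)*(a - 4)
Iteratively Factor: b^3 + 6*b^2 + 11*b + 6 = (b + 2)*(b^2 + 4*b + 3) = (b + 1)*(b + 2)*(b + 3)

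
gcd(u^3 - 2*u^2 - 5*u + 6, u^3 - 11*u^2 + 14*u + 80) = u + 2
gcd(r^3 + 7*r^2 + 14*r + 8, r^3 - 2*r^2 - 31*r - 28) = r^2 + 5*r + 4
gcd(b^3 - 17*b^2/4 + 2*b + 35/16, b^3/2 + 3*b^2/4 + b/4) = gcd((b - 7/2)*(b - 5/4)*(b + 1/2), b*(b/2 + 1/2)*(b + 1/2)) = b + 1/2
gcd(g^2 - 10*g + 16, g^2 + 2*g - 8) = g - 2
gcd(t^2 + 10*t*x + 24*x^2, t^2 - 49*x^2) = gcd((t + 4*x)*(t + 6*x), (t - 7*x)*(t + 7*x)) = 1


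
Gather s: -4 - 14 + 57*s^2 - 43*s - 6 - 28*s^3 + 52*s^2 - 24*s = -28*s^3 + 109*s^2 - 67*s - 24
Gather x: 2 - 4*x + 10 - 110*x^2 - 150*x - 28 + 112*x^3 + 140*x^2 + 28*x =112*x^3 + 30*x^2 - 126*x - 16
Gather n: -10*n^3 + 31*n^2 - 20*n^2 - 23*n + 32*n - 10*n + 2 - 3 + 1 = -10*n^3 + 11*n^2 - n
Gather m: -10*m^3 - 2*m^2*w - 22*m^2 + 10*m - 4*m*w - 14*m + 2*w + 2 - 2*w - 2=-10*m^3 + m^2*(-2*w - 22) + m*(-4*w - 4)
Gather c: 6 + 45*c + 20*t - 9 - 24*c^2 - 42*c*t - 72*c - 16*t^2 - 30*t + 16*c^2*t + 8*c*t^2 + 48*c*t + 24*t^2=c^2*(16*t - 24) + c*(8*t^2 + 6*t - 27) + 8*t^2 - 10*t - 3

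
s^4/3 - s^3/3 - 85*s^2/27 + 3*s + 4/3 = (s/3 + 1)*(s - 3)*(s - 4/3)*(s + 1/3)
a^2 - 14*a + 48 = (a - 8)*(a - 6)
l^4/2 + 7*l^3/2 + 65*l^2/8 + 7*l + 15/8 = (l/2 + 1/2)*(l + 1/2)*(l + 5/2)*(l + 3)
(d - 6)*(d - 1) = d^2 - 7*d + 6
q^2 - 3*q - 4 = (q - 4)*(q + 1)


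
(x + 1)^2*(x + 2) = x^3 + 4*x^2 + 5*x + 2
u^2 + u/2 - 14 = (u - 7/2)*(u + 4)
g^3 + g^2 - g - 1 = (g - 1)*(g + 1)^2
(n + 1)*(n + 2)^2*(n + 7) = n^4 + 12*n^3 + 43*n^2 + 60*n + 28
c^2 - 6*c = c*(c - 6)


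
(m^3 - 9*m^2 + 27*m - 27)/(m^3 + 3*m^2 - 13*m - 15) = (m^2 - 6*m + 9)/(m^2 + 6*m + 5)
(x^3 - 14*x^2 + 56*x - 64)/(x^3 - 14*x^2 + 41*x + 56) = (x^2 - 6*x + 8)/(x^2 - 6*x - 7)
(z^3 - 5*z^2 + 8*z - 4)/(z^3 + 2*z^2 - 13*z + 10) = (z - 2)/(z + 5)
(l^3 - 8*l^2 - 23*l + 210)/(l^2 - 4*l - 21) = (l^2 - l - 30)/(l + 3)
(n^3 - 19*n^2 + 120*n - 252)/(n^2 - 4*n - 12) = (n^2 - 13*n + 42)/(n + 2)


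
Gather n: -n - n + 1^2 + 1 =2 - 2*n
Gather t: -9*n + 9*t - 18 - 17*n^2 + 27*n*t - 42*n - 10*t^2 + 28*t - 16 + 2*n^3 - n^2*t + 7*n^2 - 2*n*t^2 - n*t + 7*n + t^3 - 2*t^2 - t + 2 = 2*n^3 - 10*n^2 - 44*n + t^3 + t^2*(-2*n - 12) + t*(-n^2 + 26*n + 36) - 32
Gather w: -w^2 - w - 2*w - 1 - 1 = -w^2 - 3*w - 2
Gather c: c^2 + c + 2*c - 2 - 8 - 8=c^2 + 3*c - 18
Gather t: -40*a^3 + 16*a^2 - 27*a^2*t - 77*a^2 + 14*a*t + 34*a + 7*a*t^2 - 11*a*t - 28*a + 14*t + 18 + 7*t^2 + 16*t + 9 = -40*a^3 - 61*a^2 + 6*a + t^2*(7*a + 7) + t*(-27*a^2 + 3*a + 30) + 27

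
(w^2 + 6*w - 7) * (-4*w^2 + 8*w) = -4*w^4 - 16*w^3 + 76*w^2 - 56*w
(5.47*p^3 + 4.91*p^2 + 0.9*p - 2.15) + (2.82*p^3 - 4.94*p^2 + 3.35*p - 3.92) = 8.29*p^3 - 0.0300000000000002*p^2 + 4.25*p - 6.07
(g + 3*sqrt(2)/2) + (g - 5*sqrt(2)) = 2*g - 7*sqrt(2)/2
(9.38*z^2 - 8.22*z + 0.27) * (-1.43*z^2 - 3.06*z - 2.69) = -13.4134*z^4 - 16.9482*z^3 - 0.4651*z^2 + 21.2856*z - 0.7263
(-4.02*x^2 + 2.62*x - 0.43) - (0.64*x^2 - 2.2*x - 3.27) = -4.66*x^2 + 4.82*x + 2.84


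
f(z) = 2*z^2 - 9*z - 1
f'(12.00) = 39.00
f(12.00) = 179.00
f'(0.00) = -9.00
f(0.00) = -1.00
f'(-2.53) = -19.12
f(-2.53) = 34.57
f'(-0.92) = -12.68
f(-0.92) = 8.97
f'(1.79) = -1.84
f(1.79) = -10.70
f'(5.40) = 12.60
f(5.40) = 8.72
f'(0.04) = -8.84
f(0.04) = -1.36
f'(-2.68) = -19.72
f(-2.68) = 37.48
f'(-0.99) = -12.96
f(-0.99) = 9.87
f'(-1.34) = -14.36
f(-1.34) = 14.65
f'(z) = 4*z - 9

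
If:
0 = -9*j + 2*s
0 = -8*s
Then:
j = 0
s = 0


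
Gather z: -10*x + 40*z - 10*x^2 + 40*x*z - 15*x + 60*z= -10*x^2 - 25*x + z*(40*x + 100)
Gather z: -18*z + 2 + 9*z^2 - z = 9*z^2 - 19*z + 2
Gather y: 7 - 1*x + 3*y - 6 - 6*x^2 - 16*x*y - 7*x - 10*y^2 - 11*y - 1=-6*x^2 - 8*x - 10*y^2 + y*(-16*x - 8)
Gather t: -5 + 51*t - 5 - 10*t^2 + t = -10*t^2 + 52*t - 10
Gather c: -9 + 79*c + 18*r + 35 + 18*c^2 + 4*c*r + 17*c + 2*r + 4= 18*c^2 + c*(4*r + 96) + 20*r + 30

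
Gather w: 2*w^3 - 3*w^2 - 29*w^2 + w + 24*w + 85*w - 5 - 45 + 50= 2*w^3 - 32*w^2 + 110*w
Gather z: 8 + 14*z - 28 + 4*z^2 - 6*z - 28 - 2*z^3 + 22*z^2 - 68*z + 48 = -2*z^3 + 26*z^2 - 60*z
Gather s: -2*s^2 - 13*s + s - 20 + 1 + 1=-2*s^2 - 12*s - 18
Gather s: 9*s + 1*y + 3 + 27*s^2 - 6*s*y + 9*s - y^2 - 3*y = 27*s^2 + s*(18 - 6*y) - y^2 - 2*y + 3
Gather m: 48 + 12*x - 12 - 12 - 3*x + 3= 9*x + 27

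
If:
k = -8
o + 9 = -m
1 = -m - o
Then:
No Solution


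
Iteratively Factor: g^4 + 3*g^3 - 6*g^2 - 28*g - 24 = (g + 2)*(g^3 + g^2 - 8*g - 12) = (g + 2)^2*(g^2 - g - 6) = (g + 2)^3*(g - 3)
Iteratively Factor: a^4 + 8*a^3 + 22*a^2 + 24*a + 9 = (a + 1)*(a^3 + 7*a^2 + 15*a + 9) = (a + 1)^2*(a^2 + 6*a + 9) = (a + 1)^2*(a + 3)*(a + 3)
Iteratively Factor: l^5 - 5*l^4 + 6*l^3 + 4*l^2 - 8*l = (l - 2)*(l^4 - 3*l^3 + 4*l) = (l - 2)*(l + 1)*(l^3 - 4*l^2 + 4*l) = (l - 2)^2*(l + 1)*(l^2 - 2*l) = (l - 2)^3*(l + 1)*(l)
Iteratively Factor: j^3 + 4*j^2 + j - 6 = (j + 2)*(j^2 + 2*j - 3) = (j + 2)*(j + 3)*(j - 1)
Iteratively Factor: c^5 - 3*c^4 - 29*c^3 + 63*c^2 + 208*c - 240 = (c - 4)*(c^4 + c^3 - 25*c^2 - 37*c + 60) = (c - 4)*(c + 3)*(c^3 - 2*c^2 - 19*c + 20) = (c - 4)*(c - 1)*(c + 3)*(c^2 - c - 20) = (c - 5)*(c - 4)*(c - 1)*(c + 3)*(c + 4)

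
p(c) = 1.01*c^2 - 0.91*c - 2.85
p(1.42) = -2.11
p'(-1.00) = -2.93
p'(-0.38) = -1.68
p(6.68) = 36.14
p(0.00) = -2.85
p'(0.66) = 0.42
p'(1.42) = 1.96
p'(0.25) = -0.40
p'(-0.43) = -1.78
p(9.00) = 70.77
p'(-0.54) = -2.00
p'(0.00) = -0.91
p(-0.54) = -2.06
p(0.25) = -3.01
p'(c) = 2.02*c - 0.91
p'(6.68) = 12.58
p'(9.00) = 17.27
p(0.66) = -3.01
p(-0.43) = -2.27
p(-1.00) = -0.93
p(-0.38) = -2.36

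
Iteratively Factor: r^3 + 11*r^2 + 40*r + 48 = (r + 4)*(r^2 + 7*r + 12) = (r + 4)^2*(r + 3)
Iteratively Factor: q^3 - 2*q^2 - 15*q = (q + 3)*(q^2 - 5*q) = (q - 5)*(q + 3)*(q)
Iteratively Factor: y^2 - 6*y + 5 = (y - 5)*(y - 1)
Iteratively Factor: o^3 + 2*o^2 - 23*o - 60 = (o - 5)*(o^2 + 7*o + 12) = (o - 5)*(o + 3)*(o + 4)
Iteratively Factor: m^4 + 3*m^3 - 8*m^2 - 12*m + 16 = (m + 4)*(m^3 - m^2 - 4*m + 4) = (m - 1)*(m + 4)*(m^2 - 4) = (m - 2)*(m - 1)*(m + 4)*(m + 2)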